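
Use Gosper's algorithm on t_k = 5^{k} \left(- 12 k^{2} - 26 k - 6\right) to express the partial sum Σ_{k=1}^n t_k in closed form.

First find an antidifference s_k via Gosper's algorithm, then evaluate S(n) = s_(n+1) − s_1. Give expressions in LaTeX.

S(n) = - 15 \cdot 5^{n} n^{2} - 25 \cdot 5^{n} n - 5 \cdot 5^{n} + 5

Step 1: r(k) = 5*(6*k**2 + 25*k + 22)/(6*k**2 + 13*k + 3).
Normal form (A,B,C) = (5, 1, k**2 + 13*k/6 + 1/2).
f must satisfy (5)·f(k+1) − (1)·f(k) = k**2 + 13*k/6 + 1/2.
Bound: deg f ≤ 2.
Solve for f: f(k) = (3*k**2 - k - 1)/12 (degree 2 ≤ 2).
So s_k = (B(k−1)f/C)·t_k = ((3*k**2 - k - 1)/(2*(6*k**2 + 13*k + 3)))·t_k = 5**k*(-3*k**2 + k + 1).
Verify: 5**k*(-12*k**2 - 26*k - 6) matches t_k.
Evaluate: s_(n+1) = 5**(n + 1)*(-3*n**2 - 5*n - 1); subtract s_(1) = -5 ⇒ S(n) = -15*5**n*n**2 - 25*5**n*n - 5*5**n + 5.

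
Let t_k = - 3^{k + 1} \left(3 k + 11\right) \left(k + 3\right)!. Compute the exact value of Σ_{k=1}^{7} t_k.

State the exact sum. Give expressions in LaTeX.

Σ = -785682374184

Ratio r(k) = 3*(k + 4)*(3*k + 14)/(3*k + 11).
Factor: A=3*k + 12; B=1; C=k + 11/3.
Solve (3*k + 12)·f(k+1) − (1)·f(k) = k + 11/3.
d = 0 from the (1,0,1) case.
A polynomial solution: f(k) = 1/3.
Get s_k = R·t_k = -3**(k + 1)*factorial(k + 3) with R(k) = B(k−1)f(k)/C(k) = 1/(3*k + 11).
Δs = -3**(k + 1)*(3*k + 11)*factorial(k + 3), as required.
Sum = s_(8) − s_(1); s_(8) = -785682374400, s_(1) = -216 ⇒ -785682374184.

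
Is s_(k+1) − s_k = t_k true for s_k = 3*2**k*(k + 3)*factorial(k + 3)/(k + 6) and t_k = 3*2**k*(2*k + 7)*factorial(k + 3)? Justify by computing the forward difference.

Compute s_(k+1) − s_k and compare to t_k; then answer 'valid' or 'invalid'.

s_(k+1) = 6*2**k*(k + 4)*factorial(k + 4)/(k + 7)
s_(k+1) − s_k = 3*2**k*(2*k**3 + 27*k**2 + 118*k + 171)*factorial(k + 3)/((k + 6)*(k + 7))
(s_(k+1) − s_k) − t_k = -9*2**k*(2*k**2 + 19*k + 41)*factorial(k + 3)/((k + 6)*(k + 7))

Invalid: residual -9*2**k*(2*k**2 + 19*k + 41)*factorial(k + 3)/((k + 6)*(k + 7)) ≠ 0.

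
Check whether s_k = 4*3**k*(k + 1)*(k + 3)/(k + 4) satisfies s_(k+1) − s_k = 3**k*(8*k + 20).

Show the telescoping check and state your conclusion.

s_(k+1) = 12*3**k*(k + 2)*(k + 4)/(k + 5)
s_(k+1) − s_k = 3**k*(8*k**3 + 84*k**2 + 292*k + 324)/(k**2 + 9*k + 20)
(s_(k+1) − s_k) − t_k = 3**k*(-8*k**2 - 48*k - 76)/(k**2 + 9*k + 20)

Invalid: residual 3**k*(-8*k**2 - 48*k - 76)/(k**2 + 9*k + 20) ≠ 0.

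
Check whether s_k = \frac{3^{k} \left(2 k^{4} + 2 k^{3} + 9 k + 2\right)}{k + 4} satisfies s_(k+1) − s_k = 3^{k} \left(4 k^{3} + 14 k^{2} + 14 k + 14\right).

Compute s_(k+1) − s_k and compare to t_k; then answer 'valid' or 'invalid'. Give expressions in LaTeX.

s_(k+1) = 3**(k + 1)*(9*k + 2*(k + 1)**4 + 2*(k + 1)**3 + 11)/(k + 5)
s_(k+1) − s_k = 3**k*(4*k**5 + 42*k**4 + 164*k**3 + 276*k**2 + 274*k + 170)/(k**2 + 9*k + 20)
(s_(k+1) − s_k) − t_k = 3**k*(-8*k**4 - 56*k**3 - 144*k**2 - 132*k - 110)/(k**2 + 9*k + 20)

Invalid: residual \frac{3^{k} \left(- 8 k^{4} - 56 k^{3} - 144 k^{2} - 132 k - 110\right)}{k^{2} + 9 k + 20} ≠ 0.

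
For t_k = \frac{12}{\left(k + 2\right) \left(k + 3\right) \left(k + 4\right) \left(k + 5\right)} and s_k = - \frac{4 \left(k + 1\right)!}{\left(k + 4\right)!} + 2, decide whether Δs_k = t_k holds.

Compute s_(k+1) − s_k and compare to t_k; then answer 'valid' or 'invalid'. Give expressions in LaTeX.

valid (s_(k+1) − s_k reduces to t_k)

s_(k+1) = -4*factorial(k + 2)/factorial(k + 5) + 2
s_(k+1) − s_k = 12/((k + 2)*(k + 3)*(k + 4)*(k + 5))
(s_(k+1) − s_k) − t_k = 0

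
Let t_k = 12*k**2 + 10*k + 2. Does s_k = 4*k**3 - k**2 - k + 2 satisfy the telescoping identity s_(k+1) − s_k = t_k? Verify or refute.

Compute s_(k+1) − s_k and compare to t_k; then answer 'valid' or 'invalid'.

s_(k+1) = -k + 4*(k + 1)**3 - (k + 1)**2 + 1
s_(k+1) − s_k = 12*k**2 + 10*k + 2
(s_(k+1) − s_k) − t_k = 0

valid; difference matches t_k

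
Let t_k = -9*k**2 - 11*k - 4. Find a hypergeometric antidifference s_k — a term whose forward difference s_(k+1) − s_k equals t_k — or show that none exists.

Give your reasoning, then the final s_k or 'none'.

s_k = k**2*(-3*k - 1)

r(k) = (9*k**2 + 29*k + 24)/(9*k**2 + 11*k + 4) after simplifying.
Gosper form: A/B · C(k+1)/C(k) with A=1, B=1, C=k**2 + 11*k/9 + 4/9.
Set up (1)·f(k+1) − (1)·f(k) − (k**2 + 11*k/9 + 4/9) = 0.
From deg A=0, deg B=0, deg C=2: d=3.
Solve for f: f(k) = k**2*(3*k + 1)/9 (degree 3 ≤ 3).
Then R = B(k−1)f/C = k**2*(3*k + 1)/(9*k**2 + 11*k + 4), so s_k = R(k)·t_k = k**2*(-3*k - 1).
Verify: -9*k**2 - 11*k - 4 matches t_k.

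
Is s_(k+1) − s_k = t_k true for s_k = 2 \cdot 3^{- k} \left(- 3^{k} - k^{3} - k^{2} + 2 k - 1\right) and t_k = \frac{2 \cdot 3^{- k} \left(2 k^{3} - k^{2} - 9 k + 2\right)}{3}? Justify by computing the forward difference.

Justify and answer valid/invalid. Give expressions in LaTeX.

Valid: the claim telescopes to t_k.

s_(k+1) = 2*(-3*3**k - k**3 - 4*k**2 - 3*k - 1)/(3*3**k)
s_(k+1) − s_k = 2*(2*k**3 - k**2 - 9*k + 2)/(3*3**k)
(s_(k+1) − s_k) − t_k = 0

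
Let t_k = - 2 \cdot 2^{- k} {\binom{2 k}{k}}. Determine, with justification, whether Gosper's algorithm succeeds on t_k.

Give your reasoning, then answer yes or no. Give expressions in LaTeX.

t_(k+1)/t_k = (2*k + 1)/(k + 1).
Factor: A=2*k + 1; B=k + 1; C=1.
Key eq: (2*k + 1)·f(k+1) = (k)·f(k) + (1).
Degrees (1,1,0) ⇒ d ≤ -1.
d = -1 < 0 ⇒ no nonzero polynomial f; not summable.

No — key equation has no polynomial f.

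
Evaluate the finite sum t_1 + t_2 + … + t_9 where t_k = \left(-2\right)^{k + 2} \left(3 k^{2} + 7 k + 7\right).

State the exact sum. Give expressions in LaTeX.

Σ = -454680

The ratio is 2*(-3*k**2 - 13*k - 17)/(3*k**2 + 7*k + 7).
Normal form (A,B,C) = (-2, 1, k**2 + 7*k/3 + 7/3).
Need (-2)·f(k+1) − (1)·f(k) = k**2 + 7*k/3 + 7/3.
Degrees (0,0,2) ⇒ d ≤ 2.
A polynomial solution: f(k) = -(k**2 + k + 1)/3.
Then R = B(k−1)f/C = -(k**2 + k + 1)/(3*k**2 + 7*k + 7), so s_k = R(k)·t_k = (-2)**(k + 2)*(-k**2 - k - 1).
s_(k+1) − s_k = (-2)**(k + 2)*(3*k**2 + 7*k + 7) = t_k.
Evaluate s at k=10 and k=1: -454656 and 24; difference -454680.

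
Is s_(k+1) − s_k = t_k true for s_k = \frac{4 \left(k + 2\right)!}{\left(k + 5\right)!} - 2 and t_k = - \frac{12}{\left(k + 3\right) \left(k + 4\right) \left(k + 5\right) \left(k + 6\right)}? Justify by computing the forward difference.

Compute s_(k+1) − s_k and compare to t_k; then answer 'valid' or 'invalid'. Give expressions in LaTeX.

s_(k+1) = 4*factorial(k + 3)/factorial(k + 6) - 2
s_(k+1) − s_k = -12/((k + 3)*(k + 4)*(k + 5)*(k + 6))
(s_(k+1) − s_k) − t_k = 0

valid (s_(k+1) − s_k reduces to t_k)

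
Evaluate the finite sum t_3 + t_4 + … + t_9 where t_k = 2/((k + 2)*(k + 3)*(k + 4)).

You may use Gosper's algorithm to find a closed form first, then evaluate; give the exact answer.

Compute t_(k+1)/t_k: get (k + 2)/(k + 5).
So A=k + 2 and B=k + 5, with C=1.
f must satisfy (k + 2)·f(k+1) − (k + 4)·f(k) = 1.
Degrees (1,1,0) ⇒ d ≤ 2.
Solve for f: f(k) = k*(k + 5)/12 (degree 2 ≤ 2).
So s_k = (B(k−1)f/C)·t_k = (k*(k + 4)*(k + 5)/12)·t_k = k*(k + 5)/(6*(k + 2)*(k + 3)).
Δs = 2/(k**3 + 9*k**2 + 26*k + 24), as required.
Σ_(k=3)^(9) t_k = s_(10) − s_(3) = 25/156 − (2/15) = 7/260.

Σ = 7/260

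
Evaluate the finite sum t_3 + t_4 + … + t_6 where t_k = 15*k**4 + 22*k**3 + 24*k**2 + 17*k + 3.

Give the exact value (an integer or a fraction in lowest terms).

Σ = 45756

The ratio is (15*k**4 + 82*k**3 + 180*k**2 + 191*k + 81)/(15*k**4 + 22*k**3 + 24*k**2 + 17*k + 3).
Normal form (A,B,C) = (1, 1, k**4 + 22*k**3/15 + 8*k**2/5 + 17*k/15 + 1/5).
Solve (1)·f(k+1) − (1)·f(k) = k**4 + 22*k**3/15 + 8*k**2/5 + 17*k/15 + 1/5.
d = 5 from the (0,0,4) case.
Solving with deg f ≤ 5: f(k) = k*(3*k**4 - 2*k**3 + 2*k**2 + 2*k - 2)/15.
So s_k = (B(k−1)f/C)·t_k = (k*(3*k**4 - 2*k**3 + 2*k**2 + 2*k - 2)/(15*k**4 + 22*k**3 + 24*k**2 + 17*k + 3))·t_k = k*(3*k**4 - 2*k**3 + 2*k**2 + 2*k - 2).
Check: Δs_k = 15*k**4 + 22*k**3 + 24*k**2 + 17*k + 3. ✓
Sum = s_(7) − s_(3); s_(7) = 46389, s_(3) = 633 ⇒ 45756.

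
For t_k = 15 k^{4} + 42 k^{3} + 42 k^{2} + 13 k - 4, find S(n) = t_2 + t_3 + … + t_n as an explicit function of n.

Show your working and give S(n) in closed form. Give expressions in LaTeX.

The ratio is (15*k**4 + 102*k**3 + 258*k**2 + 283*k + 108)/(15*k**4 + 42*k**3 + 42*k**2 + 13*k - 4).
A = 1, B = 1, C = k**4 + 14*k**3/5 + 14*k**2/5 + 13*k/15 - 4/15.
Solve (1)·f(k+1) − (1)·f(k) = k**4 + 14*k**3/5 + 14*k**2/5 + 13*k/15 - 4/15.
d = 5 from the (0,0,4) case.
Solve for f: f(k) = k*(3*k**4 + 3*k**3 - 2*k**2 - 4*k - 4)/15 (degree 5 ≤ 5).
So s_k = (B(k−1)f/C)·t_k = (k*(3*k**4 + 3*k**3 - 2*k**2 - 4*k - 4)/(15*k**4 + 42*k**3 + 42*k**2 + 13*k - 4))·t_k = k*(3*k**4 + 3*k**3 - 2*k**2 - 4*k - 4).
s_(k+1) − s_k = 15*k**4 + 42*k**3 + 42*k**2 + 13*k - 4 = t_k.
Evaluate: s_(n+1) = 3*n**5 + 18*n**4 + 40*n**3 + 38*n**2 + 9*n - 4; subtract s_(2) = 104 ⇒ S(n) = 3*n**5 + 18*n**4 + 40*n**3 + 38*n**2 + 9*n - 108.

S(n) = 3 n^{5} + 18 n^{4} + 40 n^{3} + 38 n^{2} + 9 n - 108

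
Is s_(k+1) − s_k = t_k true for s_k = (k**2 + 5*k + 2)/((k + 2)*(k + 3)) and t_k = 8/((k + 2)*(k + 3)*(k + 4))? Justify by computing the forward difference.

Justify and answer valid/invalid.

Valid — Δs_k = t_k.

s_(k+1) = (5*k + (k + 1)**2 + 7)/((k + 3)*(k + 4))
s_(k+1) − s_k = 8/(k**3 + 9*k**2 + 26*k + 24)
(s_(k+1) − s_k) − t_k = 0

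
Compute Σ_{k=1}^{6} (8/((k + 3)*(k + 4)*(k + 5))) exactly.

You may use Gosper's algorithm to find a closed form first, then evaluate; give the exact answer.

t_(k+1)/t_k = (k + 3)/(k + 6).
Normal form (A,B,C) = (k + 3, k + 6, 1).
Key eq: (k + 3)·f(k+1) = (k + 5)·f(k) + (1).
Degrees (1,1,0) ⇒ d ≤ 2.
Coefficient equations give f(k) = k*(k + 7)/24.
Certificate R = B(k−1)f/C = k*(k + 5)*(k + 7)/24 gives s_k = k*(k + 7)/(3*(k + 3)*(k + 4)).
Check: Δs_k = 8/(k**3 + 12*k**2 + 47*k + 60). ✓
Evaluate s at k=7 and k=1: 49/165 and 2/15; difference 9/55.

Σ = 9/55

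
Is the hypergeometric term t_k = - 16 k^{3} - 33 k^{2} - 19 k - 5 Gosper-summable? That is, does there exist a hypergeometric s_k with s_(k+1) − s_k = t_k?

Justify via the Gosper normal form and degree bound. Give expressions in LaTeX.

Yes. s_k = k \left(- 4 k^{3} - 3 k^{2} + 3 k - 1\right).

Compute t_(k+1)/t_k: get (16*k**3 + 81*k**2 + 133*k + 73)/(16*k**3 + 33*k**2 + 19*k + 5).
So A=1 and B=1, with C=k**3 + 33*k**2/16 + 19*k/16 + 5/16.
f must satisfy (1)·f(k+1) − (1)·f(k) = k**3 + 33*k**2/16 + 19*k/16 + 5/16.
Bound: deg f ≤ 4.
Solving with deg f ≤ 4: f(k) = k*(4*k**3 + 3*k**2 - 3*k + 1)/16.
Certificate R = B(k−1)f/C = k*(4*k**3 + 3*k**2 - 3*k + 1)/(16*k**3 + 33*k**2 + 19*k + 5) gives s_k = k*(-4*k**3 - 3*k**2 + 3*k - 1).
s_(k+1) − s_k = -16*k**3 - 33*k**2 - 19*k - 5 = t_k.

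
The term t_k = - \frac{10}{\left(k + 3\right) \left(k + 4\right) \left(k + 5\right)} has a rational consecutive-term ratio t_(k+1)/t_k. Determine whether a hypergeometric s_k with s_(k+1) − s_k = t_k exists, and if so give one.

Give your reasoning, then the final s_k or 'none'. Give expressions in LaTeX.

s_k = \frac{5 k \left(- k - 7\right)}{12 \left(k + 3\right) \left(k + 4\right)}

Compute t_(k+1)/t_k: get (k + 3)/(k + 6).
So A=k + 3 and B=k + 6, with C=1.
Need (k + 3)·f(k+1) − (k + 5)·f(k) = 1.
d = 2 from the (1,1,0) case.
Solving with deg f ≤ 2: f(k) = k*(k + 7)/24.
So s_k = (B(k−1)f/C)·t_k = (k*(k + 5)*(k + 7)/24)·t_k = 5*k*(-k - 7)/(12*(k + 3)*(k + 4)).
Check: Δs_k = -10/(k**3 + 12*k**2 + 47*k + 60). ✓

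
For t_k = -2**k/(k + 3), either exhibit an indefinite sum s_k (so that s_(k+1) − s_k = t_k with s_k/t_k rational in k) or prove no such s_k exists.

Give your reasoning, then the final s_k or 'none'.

Step 1: r(k) = 2*(k + 3)/(k + 4).
Factor: A=2*k + 6; B=k + 4; C=1.
Key eq: (2*k + 6)·f(k+1) = (k + 3)·f(k) + (1).
From deg A=1, deg B=1, deg C=0: d=-1.
Negative degree bound (-1): no f exists, t_k not Gosper-summable.

not Gosper-summable; s_k does not exist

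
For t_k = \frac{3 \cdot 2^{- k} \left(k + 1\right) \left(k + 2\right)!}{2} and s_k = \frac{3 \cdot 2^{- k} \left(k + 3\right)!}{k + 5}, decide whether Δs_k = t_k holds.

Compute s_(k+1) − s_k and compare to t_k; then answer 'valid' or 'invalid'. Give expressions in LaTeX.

s_(k+1) = 3*factorial(k + 4)/(2*2**k*(k + 6))
s_(k+1) − s_k = 3*(k**2 + 7*k + 8)*factorial(k + 3)/(2*2**k*(k + 5)*(k + 6))
(s_(k+1) − s_k) − t_k = -3*(k**2 + 6*k + 3)*factorial(k + 2)/(2**k*(k + 5)*(k + 6))

Invalid: residual - \frac{3 \cdot 2^{- k} \left(k^{2} + 6 k + 3\right) \left(k + 2\right)!}{\left(k + 5\right) \left(k + 6\right)} ≠ 0.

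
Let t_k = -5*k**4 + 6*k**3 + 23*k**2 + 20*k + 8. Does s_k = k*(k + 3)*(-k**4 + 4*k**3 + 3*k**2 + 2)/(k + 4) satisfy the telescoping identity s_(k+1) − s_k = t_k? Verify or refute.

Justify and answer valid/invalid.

s_(k+1) = (k + 1)*(k + 4)*(-(k + 1)**4 + 4*(k + 1)**3 + 3*(k + 1)**2 + 2)/(k + 5)
s_(k+1) − s_k = (-5*k**6 - 35*k**5 - 5*k**4 + 303*k**3 + 536*k**2 + 386*k + 128)/(k**2 + 9*k + 20)
(s_(k+1) − s_k) − t_k = 2*(2*k**5 + 9*k**4 - 22*k**3 - 56*k**2 - 43*k - 16)/(k**2 + 9*k + 20)

Invalid: residual 2*(2*k**5 + 9*k**4 - 22*k**3 - 56*k**2 - 43*k - 16)/(k**2 + 9*k + 20) ≠ 0.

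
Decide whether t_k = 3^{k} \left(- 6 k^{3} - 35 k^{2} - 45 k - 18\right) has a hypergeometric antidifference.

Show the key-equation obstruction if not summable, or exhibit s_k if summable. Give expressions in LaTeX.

t_(k+1)/t_k = 3*(6*k**3 + 53*k**2 + 133*k + 104)/(6*k**3 + 35*k**2 + 45*k + 18).
Take A(k)=3, B(k)=1, C(k)=k**3 + 35*k**2/6 + 15*k/2 + 3.
f must satisfy (3)·f(k+1) − (1)·f(k) = k**3 + 35*k**2/6 + 15*k/2 + 3.
d = 3 from the (0,0,3) case.
A polynomial solution: f(k) = (3*k**3 + 4*k**2 - 3*k + 3)/6.
Certificate R = B(k−1)f/C = (3*k**3 + 4*k**2 - 3*k + 3)/(6*k**3 + 35*k**2 + 45*k + 18) gives s_k = 3**k*(-3*k**3 - 4*k**2 + 3*k - 3).
Verify: 3**k*(-6*k**3 - 35*k**2 - 45*k - 18) matches t_k.

Yes. s_k = 3^{k} \left(- 3 k^{3} - 4 k^{2} + 3 k - 3\right).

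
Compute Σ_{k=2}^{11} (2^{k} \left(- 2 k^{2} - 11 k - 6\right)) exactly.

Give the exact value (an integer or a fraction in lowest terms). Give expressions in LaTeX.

Σ = -1310680

Compute t_(k+1)/t_k: get 2*(2*k**2 + 15*k + 19)/(2*k**2 + 11*k + 6).
So A=2 and B=1, with C=k**2 + 11*k/2 + 3.
f must satisfy (2)·f(k+1) − (1)·f(k) = k**2 + 11*k/2 + 3.
deg f ≤ 2 (via 0,0,2).
Solve for f: f(k) = (2*k**2 + 3*k - 4)/2 (degree 2 ≤ 2).
Certificate R = B(k−1)f/C = (2*k**2 + 3*k - 4)/(2*k**2 + 11*k + 6) gives s_k = 2**k*(-2*k**2 - 3*k + 4).
Check: Δs_k = 2**k*(-2*k**2 - 11*k - 6). ✓
Sum = s_(12) − s_(2); s_(12) = -1310720, s_(2) = -40 ⇒ -1310680.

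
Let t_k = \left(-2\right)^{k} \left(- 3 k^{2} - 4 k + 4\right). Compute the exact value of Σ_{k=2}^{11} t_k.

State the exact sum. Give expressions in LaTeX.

Σ = 581624

r(k) = 2*(-4*k - 3*(k + 1)**2)/(3*k**2 + 4*k - 4) after simplifying.
So A=-2 and B=1, with C=k**2 + 4*k/3 - 4/3.
Solve (-2)·f(k+1) − (1)·f(k) = k**2 + 4*k/3 - 4/3.
deg f ≤ 2 (via 0,0,2).
Coefficient equations give f(k) = -(k**2 - 2)/3.
Then R = B(k−1)f/C = -(k**2 - 2)/((k + 2)*(3*k - 2)), so s_k = R(k)·t_k = (-2)**k*(k**2 - 2).
Check: Δs_k = (-2)**k*(-3*k**2 - 4*k + 4). ✓
Sum = s_(12) − s_(2); s_(12) = 581632, s_(2) = 8 ⇒ 581624.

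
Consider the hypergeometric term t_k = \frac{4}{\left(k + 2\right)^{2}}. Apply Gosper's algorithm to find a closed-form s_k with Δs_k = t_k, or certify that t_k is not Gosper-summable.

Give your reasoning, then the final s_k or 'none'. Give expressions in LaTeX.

The ratio is (k + 2)**2/(k + 3)**2.
A = k**2 + 4*k + 4, B = k**2 + 6*k + 9, C = 1.
f must satisfy (k**2 + 4*k + 4)·f(k+1) − (k**2 + 4*k + 4)·f(k) = 1.
Degrees (2,2,0) ⇒ d ≤ 0.
Write f(k) = c0. Then LHS − RHS = -1, requiring -1 = 0: contradictory. No certificate.

none — t_k is not Gosper-summable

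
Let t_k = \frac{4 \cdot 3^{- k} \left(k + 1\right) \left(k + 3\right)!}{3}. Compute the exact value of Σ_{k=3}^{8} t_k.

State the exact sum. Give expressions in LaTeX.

t_(k+1)/t_k = (k + 2)*(k + 4)/(3*(k + 1)).
Gosper form: A/B · C(k+1)/C(k) with A=k/3 + 4/3, B=1, C=k + 1.
Key eq: (k/3 + 4/3)·f(k+1) = (1)·f(k) + (k + 1).
From deg A=1, deg B=0, deg C=1: d=0.
Coefficient equations give f(k) = 3.
R(k) = B(k−1)·f(k)/C(k) = 3/(k + 1); s_k = R·t_k = 4*factorial(k + 3)/3**k.
s_(k+1) − s_k = 4*(k + 1)*factorial(k + 3)/(3*3**k) = t_k.
Sum = s_(9) − s_(3); s_(9) = 7884800/81, s_(3) = 320/3 ⇒ 7876160/81.

Σ = 7876160/81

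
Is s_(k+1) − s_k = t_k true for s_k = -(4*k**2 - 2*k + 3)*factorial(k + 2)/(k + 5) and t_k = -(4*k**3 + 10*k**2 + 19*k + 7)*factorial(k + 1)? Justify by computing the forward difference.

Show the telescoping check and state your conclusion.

s_(k+1) = -(4*k**2 + 6*k + 5)*factorial(k + 3)/(k + 6)
s_(k+1) − s_k = -(4*k**4 + 34*k**3 + 91*k**2 + 139*k + 57)*factorial(k + 2)/((k + 5)*(k + 6))
(s_(k+1) − s_k) − t_k = 3*(4*k**4 + 30*k**3 + 65*k**2 + 104*k + 32)*factorial(k + 1)/((k + 5)*(k + 6))

Invalid: residual 3*(4*k**4 + 30*k**3 + 65*k**2 + 104*k + 32)*factorial(k + 1)/((k + 5)*(k + 6)) ≠ 0.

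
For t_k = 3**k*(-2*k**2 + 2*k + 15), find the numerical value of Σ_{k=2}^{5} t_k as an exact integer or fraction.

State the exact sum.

Σ = -6624

The ratio is 3*(2*k**2 + 2*k - 15)/(2*k**2 - 2*k - 15).
Normal form (A,B,C) = (3, 1, k**2 - k - 15/2).
Need (3)·f(k+1) − (1)·f(k) = k**2 - k - 15/2.
deg f ≤ 2 (via 0,0,2).
Coefficient equations give f(k) = (k**2 - 4*k - 3)/2.
Then R = B(k−1)f/C = (k**2 - 4*k - 3)/(2*k**2 - 2*k - 15), so s_k = R(k)·t_k = 3**k*(-k**2 + 4*k + 3).
Verify: 3**k*(-2*k**2 + 2*k + 15) matches t_k.
Telescoping: Σ = s_(6) − s_(2) = -6561 − (63) = -6624.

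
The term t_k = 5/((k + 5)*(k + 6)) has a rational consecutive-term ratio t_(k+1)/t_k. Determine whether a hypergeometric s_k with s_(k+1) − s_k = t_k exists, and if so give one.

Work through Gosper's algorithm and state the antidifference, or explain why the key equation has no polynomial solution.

Ratio r(k) = (k + 5)/(k + 7).
Factor: A=k + 5; B=k + 7; C=1.
Set up (k + 5)·f(k+1) − (k + 6)·f(k) − (1) = 0.
Bound: deg f ≤ 1.
Solving with deg f ≤ 1: f(k) = k/5.
Then R = B(k−1)f/C = k*(k + 6)/5, so s_k = R(k)·t_k = k/(k + 5).
Δs = 5/(k**2 + 11*k + 30), as required.

s_k = k/(k + 5)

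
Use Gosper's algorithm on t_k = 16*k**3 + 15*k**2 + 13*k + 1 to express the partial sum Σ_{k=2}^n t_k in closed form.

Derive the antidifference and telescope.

S(n) = 4*n**4 + 13*n**3 + 18*n**2 + 10*n - 45

Step 1: r(k) = (16*k**3 + 63*k**2 + 91*k + 45)/(16*k**3 + 15*k**2 + 13*k + 1).
Gosper form: A/B · C(k+1)/C(k) with A=1, B=1, C=k**3 + 15*k**2/16 + 13*k/16 + 1/16.
f must satisfy (1)·f(k+1) − (1)·f(k) = k**3 + 15*k**2/16 + 13*k/16 + 1/16.
Degrees (0,0,3) ⇒ d ≤ 4.
A polynomial solution: f(k) = k*(4*k**3 - 3*k**2 + 3*k - 3)/16.
Certificate R = B(k−1)f/C = k*(4*k**3 - 3*k**2 + 3*k - 3)/(16*k**3 + 15*k**2 + 13*k + 1) gives s_k = k*(4*k**3 - 3*k**2 + 3*k - 3).
Verify: 16*k**3 + 15*k**2 + 13*k + 1 matches t_k.
s_(n+1) = 4*n**4 + 13*n**3 + 18*n**2 + 10*n + 1 and s_(2) = 46, so S(n) = 4*n**4 + 13*n**3 + 18*n**2 + 10*n - 45.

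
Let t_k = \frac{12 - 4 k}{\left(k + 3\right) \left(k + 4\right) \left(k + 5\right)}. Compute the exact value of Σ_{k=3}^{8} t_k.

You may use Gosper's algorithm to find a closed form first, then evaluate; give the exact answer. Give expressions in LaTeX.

Compute t_(k+1)/t_k: get (k - 2)*(k + 3)/((k - 3)*(k + 6)).
Factor: A=k + 3; B=k + 6; C=k - 3.
Set up (k + 3)·f(k+1) − (k + 5)·f(k) − (k - 3) = 0.
deg f ≤ 2 (via 1,1,1).
Match coefficients ⇒ f(k) = -k.
Then R = B(k−1)f/C = -k*(k + 5)/(k - 3), so s_k = R(k)·t_k = 4*k/((k + 3)*(k + 4)).
Δs = 4*(3 - k)/(k**3 + 12*k**2 + 47*k + 60), as required.
Telescoping: Σ = s_(9) − s_(3) = 3/13 − (2/7) = -5/91.

Σ = -5/91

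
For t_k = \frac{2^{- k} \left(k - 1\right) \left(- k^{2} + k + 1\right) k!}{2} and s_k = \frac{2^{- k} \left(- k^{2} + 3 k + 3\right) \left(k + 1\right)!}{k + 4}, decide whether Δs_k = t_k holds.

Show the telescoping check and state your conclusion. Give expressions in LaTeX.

s_(k+1) = (-k**2 + k + 5)*factorial(k + 2)/(2*2**k*(k + 5))
s_(k+1) − s_k = (-k**4 - 3*k**3 + 7*k**2 + 2*k + 10)*factorial(k + 1)/(2*2**k*(k + 4)*(k + 5))
(s_(k+1) − s_k) − t_k = 3*(k**4 + 2*k**3 - 10*k**2 + 7*k + 10)*factorial(k)/(2*2**k*(k + 4)*(k + 5))

Invalid: residual \frac{3 \cdot 2^{- k} \left(k^{4} + 2 k^{3} - 10 k^{2} + 7 k + 10\right) k!}{2 \left(k + 4\right) \left(k + 5\right)} ≠ 0.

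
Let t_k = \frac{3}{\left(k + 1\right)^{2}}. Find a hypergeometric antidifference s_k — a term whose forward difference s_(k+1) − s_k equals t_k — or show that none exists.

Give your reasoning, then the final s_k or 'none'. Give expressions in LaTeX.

not Gosper-summable; s_k does not exist

r(k) = (k + 1)**2/(k + 2)**2 after simplifying.
Take A(k)=k**2 + 2*k + 1, B(k)=k**2 + 4*k + 4, C(k)=1.
f must satisfy (k**2 + 2*k + 1)·f(k+1) − (k**2 + 2*k + 1)·f(k) = 1.
deg f ≤ 0 (via 2,2,0).
Put f(k) = c0: A·f(k+1) − B(k−1)·f(k) − C = -1; need -1 = 0 — inconsistent ⇒ no f, not summable.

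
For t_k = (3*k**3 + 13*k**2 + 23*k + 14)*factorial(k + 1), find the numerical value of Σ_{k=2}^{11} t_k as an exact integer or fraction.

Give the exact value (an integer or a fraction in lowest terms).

Ratio r(k) = (3*k**4 + 28*k**3 + 102*k**2 + 169*k + 106)/(3*k**3 + 13*k**2 + 23*k + 14).
Take A(k)=k + 2, B(k)=1, C(k)=k**3 + 13*k**2/3 + 23*k/3 + 14/3.
f must satisfy (k + 2)·f(k+1) − (1)·f(k) = k**3 + 13*k**2/3 + 23*k/3 + 14/3.
d = 2 from the (1,0,3) case.
Match coefficients ⇒ f(k) = k*(3*k + 4)/3.
R(k) = B(k−1)·f(k)/C(k) = k*(3*k + 4)/(3*k**3 + 13*k**2 + 23*k + 14); s_k = R·t_k = k*(3*k + 4)*factorial(k + 1).
Δs = (3*k**3 + 13*k**2 + 23*k + 14)*factorial(k + 1), as required.
Telescoping: Σ = s_(12) − s_(2) = 2988969984000 − (120) = 2988969983880.

Σ = 2988969983880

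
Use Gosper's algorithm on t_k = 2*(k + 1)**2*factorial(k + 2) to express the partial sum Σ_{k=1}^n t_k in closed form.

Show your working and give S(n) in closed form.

r(k) = (k + 2)**2*(k + 3)/(k + 1)**2 after simplifying.
Gosper form: A/B · C(k+1)/C(k) with A=k + 3, B=1, C=k**2 + 2*k + 1.
Set up (k + 3)·f(k+1) − (1)·f(k) − (k**2 + 2*k + 1) = 0.
From deg A=1, deg B=0, deg C=2: d=1.
Solve for f: f(k) = k - 1 (degree 1 ≤ 1).
R(k) = B(k−1)·f(k)/C(k) = (k - 1)/(k + 1)**2; s_k = R·t_k = 2*(k - 1)*factorial(k + 2).
s_(k+1) − s_k = 2*(k + 1)**2*factorial(k + 2) = t_k.
Telescope: S(n) = s_(n+1) − s_(1) = 2*n*factorial(n + 3) − (0) = 2*n*factorial(n + 3).

S(n) = 2*n*factorial(n + 3)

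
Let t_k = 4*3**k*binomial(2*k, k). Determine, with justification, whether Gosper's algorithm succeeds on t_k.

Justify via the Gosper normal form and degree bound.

No — key equation has no polynomial f.

The ratio is 6*(2*k + 1)/(k + 1).
Take A(k)=12*k + 6, B(k)=k + 1, C(k)=1.
Key eq: (12*k + 6)·f(k+1) = (k)·f(k) + (1).
From deg A=1, deg B=1, deg C=0: d=-1.
deg f ≤ -1 is impossible — no certificate.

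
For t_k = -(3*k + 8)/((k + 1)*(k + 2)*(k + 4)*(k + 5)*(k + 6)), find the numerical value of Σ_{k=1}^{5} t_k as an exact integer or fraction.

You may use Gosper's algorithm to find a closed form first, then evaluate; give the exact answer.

Σ = -71/4620

The ratio is (k + 1)*(k + 4)*(3*k + 11)/((k + 3)*(k + 7)*(3*k + 8)).
Take A(k)=k + 1, B(k)=k + 7, C(k)=k**2 + 17*k/3 + 8.
Key eq: (k + 1)·f(k+1) = (k + 6)·f(k) + (k**2 + 17*k/3 + 8).
d = 5 from the (1,1,2) case.
A polynomial solution: f(k) = k*(k + 2)*(k + 3)*(k**2 + 10*k + 29)/60.
Then R = B(k−1)f/C = k*(k + 2)*(k + 6)*(k**2 + 10*k + 29)/(20*(3*k + 8)), so s_k = R(k)·t_k = k*(-k**2 - 10*k - 29)/(20*(k**3 + 10*k**2 + 29*k + 20)).
Δs = (-3*k - 8)/(k**5 + 18*k**4 + 121*k**3 + 372*k**2 + 508*k + 240), as required.
Σ_(k=1)^(5) t_k = s_(6) − s_(1) = -15/308 − (-1/30) = -71/4620.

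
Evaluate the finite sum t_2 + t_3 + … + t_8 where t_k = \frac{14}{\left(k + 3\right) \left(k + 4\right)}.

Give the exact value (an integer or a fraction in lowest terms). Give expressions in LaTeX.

Σ = 49/30

Step 1: r(k) = (k + 3)/(k + 5).
Take A(k)=k + 3, B(k)=k + 5, C(k)=1.
Need (k + 3)·f(k+1) − (k + 4)·f(k) = 1.
deg f ≤ 1 (via 1,1,0).
Match coefficients ⇒ f(k) = k/3.
So s_k = (B(k−1)f/C)·t_k = (k*(k + 4)/3)·t_k = 14*k/(3*(k + 3)).
s_(k+1) − s_k = 14/(k**2 + 7*k + 12) = t_k.
Σ_(k=2)^(8) t_k = s_(9) − s_(2) = 7/2 − (28/15) = 49/30.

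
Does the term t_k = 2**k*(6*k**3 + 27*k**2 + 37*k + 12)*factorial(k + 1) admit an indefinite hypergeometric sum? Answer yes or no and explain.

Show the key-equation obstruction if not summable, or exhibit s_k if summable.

Yes. s_k = 2**k*(3*k**2 + 3*k - 4)*factorial(k + 1).

Compute t_(k+1)/t_k: get 2*(6*k**4 + 57*k**3 + 199*k**2 + 300*k + 164)/(6*k**3 + 27*k**2 + 37*k + 12).
Take A(k)=2*k + 4, B(k)=1, C(k)=k**3 + 9*k**2/2 + 37*k/6 + 2.
Solve (2*k + 4)·f(k+1) − (1)·f(k) = k**3 + 9*k**2/2 + 37*k/6 + 2.
Bound: deg f ≤ 2.
Match coefficients ⇒ f(k) = (3*k**2 + 3*k - 4)/6.
Certificate R = B(k−1)f/C = (3*k**2 + 3*k - 4)/(6*k**3 + 27*k**2 + 37*k + 12) gives s_k = 2**k*(3*k**2 + 3*k - 4)*factorial(k + 1).
s_(k+1) − s_k = 2**k*(6*k**3 + 27*k**2 + 37*k + 12)*factorial(k + 1) = t_k.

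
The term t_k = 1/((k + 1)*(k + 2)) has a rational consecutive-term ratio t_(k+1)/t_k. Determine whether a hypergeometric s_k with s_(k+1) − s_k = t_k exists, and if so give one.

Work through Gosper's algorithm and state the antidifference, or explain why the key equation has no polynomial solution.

Compute t_(k+1)/t_k: get (k + 1)/(k + 3).
Normal form (A,B,C) = (k + 1, k + 3, 1).
Key eq: (k + 1)·f(k+1) = (k + 2)·f(k) + (1).
d = 1 from the (1,1,0) case.
Solving with deg f ≤ 1: f(k) = k.
Certificate R = B(k−1)f/C = k*(k + 2) gives s_k = k/(k + 1).
Verify: 1/(k**2 + 3*k + 2) matches t_k.

s_k = k/(k + 1)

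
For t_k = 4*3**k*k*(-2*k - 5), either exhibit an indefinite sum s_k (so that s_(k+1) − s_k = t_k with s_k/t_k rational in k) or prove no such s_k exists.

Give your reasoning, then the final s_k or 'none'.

r(k) = 3*(k + 1)*(2*k + 7)/(k*(2*k + 5)) after simplifying.
Gosper form: A/B · C(k+1)/C(k) with A=3, B=1, C=k**2 + 5*k/2.
Need (3)·f(k+1) − (1)·f(k) = k**2 + 5*k/2.
d = 2 from the (0,0,2) case.
Solving with deg f ≤ 2: f(k) = (4*k**2 - 2*k - 3)/8.
Certificate R = B(k−1)f/C = (4*k**2 - 2*k - 3)/(4*k*(2*k + 5)) gives s_k = 3**k*(-4*k**2 + 2*k + 3).
Δs = 4*3**k*k*(-2*k - 5), as required.

s_k = 3**k*(-4*k**2 + 2*k + 3)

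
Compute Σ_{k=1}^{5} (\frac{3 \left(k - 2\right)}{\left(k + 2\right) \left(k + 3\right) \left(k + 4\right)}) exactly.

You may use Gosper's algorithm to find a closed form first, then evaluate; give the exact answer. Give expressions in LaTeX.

Σ = 0

Ratio r(k) = (k - 1)*(k + 2)/((k - 2)*(k + 5)).
Take A(k)=k + 2, B(k)=k + 5, C(k)=k - 2.
f must satisfy (k + 2)·f(k+1) − (k + 4)·f(k) = k - 2.
Bound: deg f ≤ 2.
Coefficient equations give f(k) = -k.
Certificate R = B(k−1)f/C = -k*(k + 4)/(k - 2) gives s_k = -3*k/((k + 2)*(k + 3)).
Check: Δs_k = 3*(k - 2)/(k**3 + 9*k**2 + 26*k + 24). ✓
Sum = s_(6) − s_(1); s_(6) = -1/4, s_(1) = -1/4 ⇒ 0.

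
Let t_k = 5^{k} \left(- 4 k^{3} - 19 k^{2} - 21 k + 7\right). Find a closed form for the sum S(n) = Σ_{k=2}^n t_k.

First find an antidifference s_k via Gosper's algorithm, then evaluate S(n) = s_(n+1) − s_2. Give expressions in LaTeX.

The ratio is 5*(4*k**3 + 31*k**2 + 71*k + 37)/(4*k**3 + 19*k**2 + 21*k - 7).
Normal form (A,B,C) = (5, 1, k**3 + 19*k**2/4 + 21*k/4 - 7/4).
Key eq: (5)·f(k+1) = (1)·f(k) + (k**3 + 19*k**2/4 + 21*k/4 - 7/4).
Bound: deg f ≤ 3.
Solve for f: f(k) = (k**3 + k**2 - k - 3)/4 (degree 3 ≤ 3).
R(k) = B(k−1)·f(k)/C(k) = (k**3 + k**2 - k - 3)/(4*k**3 + 19*k**2 + 21*k - 7); s_k = R·t_k = 5**k*(-k**3 - k**2 + k + 3).
Check: Δs_k = 5**k*(-4*k**3 - 19*k**2 - 21*k + 7). ✓
Telescope: S(n) = s_(n+1) − s_(2) = 5**(n + 1)*(-n**3 - 4*n**2 - 4*n + 2) − (-175) = -5*5**n*n**3 - 20*5**n*n**2 - 20*5**n*n + 10*5**n + 175.

S(n) = - 5 \cdot 5^{n} n^{3} - 20 \cdot 5^{n} n^{2} - 20 \cdot 5^{n} n + 10 \cdot 5^{n} + 175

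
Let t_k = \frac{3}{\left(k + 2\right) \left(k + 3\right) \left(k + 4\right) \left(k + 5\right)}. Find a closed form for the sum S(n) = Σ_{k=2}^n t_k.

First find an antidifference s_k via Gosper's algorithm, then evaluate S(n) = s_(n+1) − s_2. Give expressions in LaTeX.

The ratio is (k + 2)/(k + 6).
Factor: A=k + 2; B=k + 6; C=1.
Solve (k + 2)·f(k+1) − (k + 5)·f(k) = 1.
Degrees (1,1,0) ⇒ d ≤ 3.
Solve for f: f(k) = k*(k**2 + 9*k + 26)/72 (degree 3 ≤ 3).
Then R = B(k−1)f/C = k*(k + 5)*(k**2 + 9*k + 26)/72, so s_k = R(k)·t_k = k*(k**2 + 9*k + 26)/(24*(k + 2)*(k + 3)*(k + 4)).
Verify: 3/(k**4 + 14*k**3 + 71*k**2 + 154*k + 120) matches t_k.
Telescope: S(n) = s_(n+1) − s_(2) = (n**3 + 12*n**2 + 47*n + 36)/(24*(n**3 + 12*n**2 + 47*n + 60)) − (1/30) = (n**3 + 12*n**2 + 47*n - 60)/(120*(n**3 + 12*n**2 + 47*n + 60)).

S(n) = \frac{n^{3} + 12 n^{2} + 47 n - 60}{120 \left(n^{3} + 12 n^{2} + 47 n + 60\right)}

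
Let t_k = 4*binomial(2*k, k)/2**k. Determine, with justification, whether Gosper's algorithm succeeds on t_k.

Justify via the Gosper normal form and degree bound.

No — negative degree bound, so no certificate f.

The ratio is (2*k + 1)/(k + 1).
Normal form (A,B,C) = (2*k + 1, k + 1, 1).
Set up (2*k + 1)·f(k+1) − (k)·f(k) − (1) = 0.
d = -1 from the (1,1,0) case.
Negative degree bound (-1): no f exists, t_k not Gosper-summable.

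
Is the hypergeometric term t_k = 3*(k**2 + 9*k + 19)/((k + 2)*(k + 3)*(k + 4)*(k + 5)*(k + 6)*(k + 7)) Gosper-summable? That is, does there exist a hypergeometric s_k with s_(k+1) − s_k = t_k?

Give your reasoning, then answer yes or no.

Yes. s_k = k*(k**2 + 12*k + 44)/(48*(k**3 + 12*k**2 + 44*k + 48)).

r(k) = (k + 2)*(9*k + (k + 1)**2 + 28)/((k + 8)*(k**2 + 9*k + 19)) after simplifying.
Take A(k)=k + 2, B(k)=k + 8, C(k)=k**2 + 9*k + 19.
Set up (k + 2)·f(k+1) − (k + 7)·f(k) − (k**2 + 9*k + 19) = 0.
From deg A=1, deg B=1, deg C=2: d=5.
A polynomial solution: f(k) = k*(k + 3)*(k + 5)*(k**2 + 12*k + 44)/144.
Certificate R = B(k−1)f/C = k*(k + 3)*(k + 5)*(k + 7)*(k**2 + 12*k + 44)/(144*(k**2 + 9*k + 19)) gives s_k = k*(k**2 + 12*k + 44)/(48*(k**3 + 12*k**2 + 44*k + 48)).
s_(k+1) − s_k = 3*(k**2 + 9*k + 19)/(k**6 + 27*k**5 + 295*k**4 + 1665*k**3 + 5104*k**2 + 8028*k + 5040) = t_k.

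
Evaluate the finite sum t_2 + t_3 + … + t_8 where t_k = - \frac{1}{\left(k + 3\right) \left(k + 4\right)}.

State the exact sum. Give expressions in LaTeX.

Σ = -7/60

Compute t_(k+1)/t_k: get (k + 3)/(k + 5).
So A=k + 3 and B=k + 5, with C=1.
Need (k + 3)·f(k+1) − (k + 4)·f(k) = 1.
From deg A=1, deg B=1, deg C=0: d=1.
Match coefficients ⇒ f(k) = k/3.
R(k) = B(k−1)·f(k)/C(k) = k*(k + 4)/3; s_k = R·t_k = -k/(3*k + 9).
Check: Δs_k = -1/(k**2 + 7*k + 12). ✓
Telescoping: Σ = s_(9) − s_(2) = -1/4 − (-2/15) = -7/60.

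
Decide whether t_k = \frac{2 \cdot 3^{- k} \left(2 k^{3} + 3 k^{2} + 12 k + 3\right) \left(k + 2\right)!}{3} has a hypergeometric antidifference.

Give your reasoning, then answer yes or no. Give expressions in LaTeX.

Compute t_(k+1)/t_k: get (2*k**4 + 15*k**3 + 51*k**2 + 92*k + 60)/(3*(2*k**3 + 3*k**2 + 12*k + 3)).
Factor: A=k/3 + 1; B=1; C=k**3 + 3*k**2/2 + 6*k + 3/2.
Key eq: (k/3 + 1)·f(k+1) = (1)·f(k) + (k**3 + 3*k**2/2 + 6*k + 3/2).
deg f ≤ 2 (via 1,0,3).
Solve for f: f(k) = 3*(k - 1)*(2*k + 1)/2 (degree 2 ≤ 2).
Get s_k = R·t_k = 2*(k - 1)*(2*k + 1)*factorial(k + 2)/3**k with R(k) = B(k−1)f(k)/C(k) = 3*(k - 1)*(2*k + 1)/(2*k**3 + 3*k**2 + 12*k + 3).
Verify: 2*(2*k**3 + 3*k**2 + 12*k + 3)*factorial(k + 2)/(3*3**k) matches t_k.

Yes. s_k = 2 \cdot 3^{- k} \left(k - 1\right) \left(2 k + 1\right) \left(k + 2\right)!.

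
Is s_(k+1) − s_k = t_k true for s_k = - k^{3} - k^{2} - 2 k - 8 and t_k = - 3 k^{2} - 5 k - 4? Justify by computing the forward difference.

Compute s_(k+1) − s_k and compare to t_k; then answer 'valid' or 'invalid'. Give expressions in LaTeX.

Valid: the claim telescopes to t_k.

s_(k+1) = -k**3 - 4*k**2 - 7*k - 12
s_(k+1) − s_k = -3*k**2 - 5*k - 4
(s_(k+1) − s_k) − t_k = 0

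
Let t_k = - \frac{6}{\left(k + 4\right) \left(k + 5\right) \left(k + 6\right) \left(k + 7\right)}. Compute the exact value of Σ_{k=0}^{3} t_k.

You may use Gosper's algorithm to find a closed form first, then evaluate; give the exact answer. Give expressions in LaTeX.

Σ = -1/72

Ratio r(k) = (k + 4)/(k + 8).
A = k + 4, B = k + 8, C = 1.
Key eq: (k + 4)·f(k+1) = (k + 7)·f(k) + (1).
d = 3 from the (1,1,0) case.
A polynomial solution: f(k) = k*(k**2 + 15*k + 74)/360.
Then R = B(k−1)f/C = k*(k + 7)*(k**2 + 15*k + 74)/360, so s_k = R(k)·t_k = k*(-k**2 - 15*k - 74)/(60*(k + 4)*(k + 5)*(k + 6)).
Check: Δs_k = -6/(k**4 + 22*k**3 + 179*k**2 + 638*k + 840). ✓
Telescoping: Σ = s_(4) − s_(0) = -1/72 − (0) = -1/72.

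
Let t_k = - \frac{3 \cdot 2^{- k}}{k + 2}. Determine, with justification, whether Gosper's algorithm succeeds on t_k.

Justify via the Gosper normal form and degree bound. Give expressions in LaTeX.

No — negative degree bound, so no certificate f.

r(k) = (k + 2)/(2*(k + 3)) after simplifying.
Gosper form: A/B · C(k+1)/C(k) with A=k/2 + 1, B=k + 3, C=1.
Solve (k/2 + 1)·f(k+1) − (k + 2)·f(k) = 1.
d = -1 from the (1,1,0) case.
deg f ≤ -1 is impossible — no certificate.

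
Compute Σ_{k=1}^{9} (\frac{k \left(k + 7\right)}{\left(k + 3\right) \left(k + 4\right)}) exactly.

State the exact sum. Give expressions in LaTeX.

Σ = 90/13

The ratio is (k + 1)*(k + 3)*(k + 8)/(k*(k + 5)*(k + 7)).
Normal form (A,B,C) = (k + 3, k + 5, k**2 + 7*k).
Set up (k + 3)·f(k+1) − (k + 4)·f(k) − (k**2 + 7*k) = 0.
Degrees (1,1,2) ⇒ d ≤ 2.
Match coefficients ⇒ f(k) = k*(k - 1).
Get s_k = R·t_k = k*(k - 1)/(k + 3) with R(k) = B(k−1)f(k)/C(k) = (k - 1)*(k + 4)/(k + 7).
Verify: k*(k + 7)/(k**2 + 7*k + 12) matches t_k.
Telescoping: Σ = s_(10) − s_(1) = 90/13 − (0) = 90/13.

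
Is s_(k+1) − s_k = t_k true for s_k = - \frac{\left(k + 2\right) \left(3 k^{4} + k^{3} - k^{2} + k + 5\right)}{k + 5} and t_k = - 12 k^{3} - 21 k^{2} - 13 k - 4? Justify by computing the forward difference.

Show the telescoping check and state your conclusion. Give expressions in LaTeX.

s_(k+1) = -(k + 3)*(k + 3*(k + 1)**4 + (k + 1)**3 - (k + 1)**2 + 6)/(k + 6)
s_(k+1) − s_k = (-12*k**5 - 126*k**4 - 364*k**3 - 420*k**2 - 230*k - 75)/(k**2 + 11*k + 30)
(s_(k+1) − s_k) − t_k = 3*(9*k**4 + 80*k**3 + 119*k**2 + 68*k + 15)/(k**2 + 11*k + 30)

Invalid: residual \frac{3 \left(9 k^{4} + 80 k^{3} + 119 k^{2} + 68 k + 15\right)}{k^{2} + 11 k + 30} ≠ 0.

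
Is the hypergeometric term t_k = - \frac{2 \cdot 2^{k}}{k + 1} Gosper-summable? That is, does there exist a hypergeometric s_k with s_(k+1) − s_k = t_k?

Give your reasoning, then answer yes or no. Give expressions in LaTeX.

Step 1: r(k) = 2*(k + 1)/(k + 2).
So A=2*k + 2 and B=k + 2, with C=1.
Solve (2*k + 2)·f(k+1) − (k + 1)·f(k) = 1.
From deg A=1, deg B=1, deg C=0: d=-1.
Negative degree bound (-1): no f exists, t_k not Gosper-summable.

No; the degree bound rules out any f.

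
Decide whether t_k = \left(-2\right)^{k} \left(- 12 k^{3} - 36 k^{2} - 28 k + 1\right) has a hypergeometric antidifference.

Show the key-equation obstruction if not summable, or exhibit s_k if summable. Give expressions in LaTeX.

t_(k+1)/t_k = 2*(-12*k**3 - 72*k**2 - 136*k - 75)/(12*k**3 + 36*k**2 + 28*k - 1).
Gosper form: A/B · C(k+1)/C(k) with A=-2, B=1, C=k**3 + 3*k**2 + 7*k/3 - 1/12.
Set up (-2)·f(k+1) − (1)·f(k) − (k**3 + 3*k**2 + 7*k/3 - 1/12) = 0.
deg f ≤ 3 (via 0,0,3).
A polynomial solution: f(k) = -(4*k**3 + 4*k**2 - 4*k - 3)/12.
Certificate R = B(k−1)f/C = -(4*k**3 + 4*k**2 - 4*k - 3)/(12*k**3 + 36*k**2 + 28*k - 1) gives s_k = (-2)**k*(4*k**3 + 4*k**2 - 4*k - 3).
Check: Δs_k = (-2)**k*(-12*k**3 - 36*k**2 - 28*k + 1). ✓

Yes. s_k = \left(-2\right)^{k} \left(4 k^{3} + 4 k^{2} - 4 k - 3\right).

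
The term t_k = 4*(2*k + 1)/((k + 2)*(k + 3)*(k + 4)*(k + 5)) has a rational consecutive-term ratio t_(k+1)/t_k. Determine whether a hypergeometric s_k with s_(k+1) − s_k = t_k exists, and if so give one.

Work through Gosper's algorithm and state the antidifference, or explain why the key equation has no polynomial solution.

Step 1: r(k) = (k + 2)*(2*k + 3)/((k + 6)*(2*k + 1)).
A = k + 2, B = k + 6, C = k + 1/2.
f must satisfy (k + 2)·f(k+1) − (k + 5)·f(k) = k + 1/2.
Degrees (1,1,1) ⇒ d ≤ 3.
Match coefficients ⇒ f(k) = k*(k**2 + 9*k + 2)/48.
R(k) = B(k−1)·f(k)/C(k) = k*(k + 5)*(k**2 + 9*k + 2)/(24*(2*k + 1)); s_k = R·t_k = k*(k**2 + 9*k + 2)/(6*(k + 2)*(k + 3)*(k + 4)).
Check: Δs_k = 4*(2*k + 1)/(k**4 + 14*k**3 + 71*k**2 + 154*k + 120). ✓

s_k = k*(k**2 + 9*k + 2)/(6*(k + 2)*(k + 3)*(k + 4))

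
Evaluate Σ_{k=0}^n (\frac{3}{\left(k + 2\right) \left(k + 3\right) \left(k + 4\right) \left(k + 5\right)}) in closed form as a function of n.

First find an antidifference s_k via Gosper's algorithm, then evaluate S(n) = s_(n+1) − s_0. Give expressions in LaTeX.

S(n) = \frac{n^{3} + 12 n^{2} + 47 n + 36}{24 \left(n^{3} + 12 n^{2} + 47 n + 60\right)}

t_(k+1)/t_k = (k + 2)/(k + 6).
Take A(k)=k + 2, B(k)=k + 6, C(k)=1.
Key eq: (k + 2)·f(k+1) = (k + 5)·f(k) + (1).
d = 3 from the (1,1,0) case.
Match coefficients ⇒ f(k) = k*(k**2 + 9*k + 26)/72.
Then R = B(k−1)f/C = k*(k + 5)*(k**2 + 9*k + 26)/72, so s_k = R(k)·t_k = k*(k**2 + 9*k + 26)/(24*(k + 2)*(k + 3)*(k + 4)).
Δs = 3/(k**4 + 14*k**3 + 71*k**2 + 154*k + 120), as required.
Evaluate: s_(n+1) = (n**3 + 12*n**2 + 47*n + 36)/(24*(n**3 + 12*n**2 + 47*n + 60)); subtract s_(0) = 0 ⇒ S(n) = (n**3 + 12*n**2 + 47*n + 36)/(24*(n**3 + 12*n**2 + 47*n + 60)).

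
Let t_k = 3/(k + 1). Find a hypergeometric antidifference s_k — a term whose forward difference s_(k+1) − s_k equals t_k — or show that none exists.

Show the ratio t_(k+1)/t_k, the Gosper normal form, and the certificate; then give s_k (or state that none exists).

not Gosper-summable; s_k does not exist

Ratio r(k) = (k + 1)/(k + 2).
So A=k + 1 and B=k + 2, with C=1.
Set up (k + 1)·f(k+1) − (k + 1)·f(k) − (1) = 0.
Degrees (1,1,0) ⇒ d ≤ 0.
Write f(k) = c0. Then LHS − RHS = -1, requiring -1 = 0: contradictory. No certificate.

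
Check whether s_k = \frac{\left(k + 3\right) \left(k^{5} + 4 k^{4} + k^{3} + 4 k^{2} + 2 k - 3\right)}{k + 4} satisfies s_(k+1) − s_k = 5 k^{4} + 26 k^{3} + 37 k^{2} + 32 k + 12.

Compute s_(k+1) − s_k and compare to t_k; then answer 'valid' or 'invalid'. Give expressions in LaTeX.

s_(k+1) = (k**6 + 13*k**5 + 63*k**4 + 149*k**3 + 198*k**2 + 145*k + 36)/(k + 5)
s_(k+1) − s_k = (5*k**6 + 67*k**5 + 329*k**4 + 745*k**3 + 864*k**2 + 610*k + 189)/(k**2 + 9*k + 20)
(s_(k+1) − s_k) − t_k = (-4*k**5 - 42*k**4 - 140*k**3 - 176*k**2 - 138*k - 51)/(k**2 + 9*k + 20)

Invalid: residual \frac{- 4 k^{5} - 42 k^{4} - 140 k^{3} - 176 k^{2} - 138 k - 51}{k^{2} + 9 k + 20} ≠ 0.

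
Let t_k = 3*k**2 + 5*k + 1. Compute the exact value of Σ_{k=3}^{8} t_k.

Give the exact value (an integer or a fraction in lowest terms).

t_(k+1)/t_k = (3*k**2 + 11*k + 9)/(3*k**2 + 5*k + 1).
So A=1 and B=1, with C=k**2 + 5*k/3 + 1/3.
f must satisfy (1)·f(k+1) − (1)·f(k) = k**2 + 5*k/3 + 1/3.
deg f ≤ 3 (via 0,0,2).
Solve for f: f(k) = k*(k**2 + k - 1)/3 (degree 3 ≤ 3).
R(k) = B(k−1)·f(k)/C(k) = k*(k**2 + k - 1)/(3*k**2 + 5*k + 1); s_k = R·t_k = k*(k**2 + k - 1).
s_(k+1) − s_k = 3*k**2 + 5*k + 1 = t_k.
Evaluate s at k=9 and k=3: 801 and 33; difference 768.

Σ = 768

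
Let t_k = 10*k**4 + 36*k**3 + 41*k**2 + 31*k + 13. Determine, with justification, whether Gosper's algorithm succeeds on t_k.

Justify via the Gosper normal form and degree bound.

The ratio is (10*k**4 + 76*k**3 + 209*k**2 + 261*k + 131)/(10*k**4 + 36*k**3 + 41*k**2 + 31*k + 13).
Gosper form: A/B · C(k+1)/C(k) with A=1, B=1, C=k**4 + 18*k**3/5 + 41*k**2/10 + 31*k/10 + 13/10.
Need (1)·f(k+1) − (1)·f(k) = k**4 + 18*k**3/5 + 41*k**2/10 + 31*k/10 + 13/10.
deg f ≤ 5 (via 0,0,4).
Match coefficients ⇒ f(k) = k*(2*k**4 + 4*k**3 - k**2 + 4*k + 4)/10.
R(k) = B(k−1)·f(k)/C(k) = k*(2*k**4 + 4*k**3 - k**2 + 4*k + 4)/(10*k**4 + 36*k**3 + 41*k**2 + 31*k + 13); s_k = R·t_k = k*(2*k**4 + 4*k**3 - k**2 + 4*k + 4).
Check: Δs_k = 10*k**4 + 36*k**3 + 41*k**2 + 31*k + 13. ✓

Yes. s_k = k*(2*k**4 + 4*k**3 - k**2 + 4*k + 4).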